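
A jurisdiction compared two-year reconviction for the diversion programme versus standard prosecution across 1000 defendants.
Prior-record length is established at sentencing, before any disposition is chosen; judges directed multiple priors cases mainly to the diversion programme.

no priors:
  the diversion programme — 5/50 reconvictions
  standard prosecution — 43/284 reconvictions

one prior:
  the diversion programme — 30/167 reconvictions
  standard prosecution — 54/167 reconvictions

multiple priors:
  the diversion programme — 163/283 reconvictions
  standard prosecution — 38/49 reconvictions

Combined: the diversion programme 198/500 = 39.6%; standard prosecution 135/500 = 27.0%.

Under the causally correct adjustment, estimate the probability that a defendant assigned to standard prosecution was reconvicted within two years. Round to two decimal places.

0.42

Prior-record length satisfies the back-door criterion: it is not a descendant of the disposition, and it blocks the spurious path from disposition to outcome. Adjusting for it (i.e., using the within-prior-record length rates) gives the causal effect.
Standardising standard prosecution to the population prior-record length mix: 0.334·43/284 + 0.334·54/167 + 0.332·38/49 = 0.416.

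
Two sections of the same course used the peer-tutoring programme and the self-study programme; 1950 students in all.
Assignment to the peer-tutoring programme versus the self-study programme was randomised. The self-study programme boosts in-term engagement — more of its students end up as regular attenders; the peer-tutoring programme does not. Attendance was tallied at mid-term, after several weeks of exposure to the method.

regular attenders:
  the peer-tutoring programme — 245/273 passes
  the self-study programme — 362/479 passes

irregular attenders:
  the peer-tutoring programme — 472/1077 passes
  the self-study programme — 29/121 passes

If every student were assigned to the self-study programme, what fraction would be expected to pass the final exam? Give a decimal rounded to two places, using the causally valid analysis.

the peer-tutoring programme is higher inside every mid-term attendance stratum but the self-study programme is higher in aggregate. Whether to stratify depends on how mid-term attendance relates to the teaching method.
Because the teaching method influences mid-term attendance, mid-term attendance is a post-treatment mediator, not a confounder. Stratifying on it would bias the estimate; the causal effect is the crude pooled difference.
So P(outcome | do(the self-study programme)) is just the pooled rate for the self-study programme: 391/600 = 0.652.

0.65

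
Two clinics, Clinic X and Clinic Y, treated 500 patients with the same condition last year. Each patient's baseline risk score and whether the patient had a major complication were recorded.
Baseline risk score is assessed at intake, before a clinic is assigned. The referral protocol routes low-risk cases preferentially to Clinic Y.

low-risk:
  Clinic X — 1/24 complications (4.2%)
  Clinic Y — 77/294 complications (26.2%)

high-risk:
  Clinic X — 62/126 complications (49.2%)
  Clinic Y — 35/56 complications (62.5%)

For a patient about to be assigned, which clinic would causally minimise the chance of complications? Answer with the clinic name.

Clinic X

The imbalance in baseline risk score arose from how patients were allocated, not from anything the clinic did; and baseline risk score independently affects the outcome. The pooled gap is confounded — condition on baseline risk score.
Within each level — low-risk: 4.2% vs 26.2%; high-risk: 49.2% vs 62.5% — Clinic X is lower every time.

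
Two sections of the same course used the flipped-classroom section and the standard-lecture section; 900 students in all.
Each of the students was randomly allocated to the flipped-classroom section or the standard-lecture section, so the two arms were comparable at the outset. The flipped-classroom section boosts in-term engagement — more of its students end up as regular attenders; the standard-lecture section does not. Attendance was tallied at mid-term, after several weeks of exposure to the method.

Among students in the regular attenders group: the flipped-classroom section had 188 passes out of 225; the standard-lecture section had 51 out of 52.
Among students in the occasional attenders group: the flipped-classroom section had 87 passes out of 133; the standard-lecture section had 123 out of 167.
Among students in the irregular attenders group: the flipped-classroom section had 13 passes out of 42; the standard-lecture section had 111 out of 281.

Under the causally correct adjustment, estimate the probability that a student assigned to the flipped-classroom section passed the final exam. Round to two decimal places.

0.72

Stratifying would compare teaching methods among students the teaching methods themselves sorted into mid-term attendance groups — a form of selection on an intermediate. The unconditioned pooled rates give the total causal effect.
So P(outcome | do(the flipped-classroom section)) is just the pooled rate for the flipped-classroom section: 288/400 = 0.720.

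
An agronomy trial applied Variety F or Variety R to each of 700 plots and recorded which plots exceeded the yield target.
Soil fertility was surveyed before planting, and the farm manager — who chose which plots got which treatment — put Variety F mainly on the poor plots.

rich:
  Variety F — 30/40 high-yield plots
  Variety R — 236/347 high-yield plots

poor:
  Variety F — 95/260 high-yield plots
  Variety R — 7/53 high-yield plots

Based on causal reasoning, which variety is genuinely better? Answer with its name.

Soil fertility differs across varietys for reasons unrelated to any effect of the variety itself, and it separately predicts the outcome — a classic confounder. We must compare within soil fertility levels.
Within each level — rich: 75.0% vs 68.0%; poor: 36.5% vs 13.2% — Variety F is higher every time.

Variety F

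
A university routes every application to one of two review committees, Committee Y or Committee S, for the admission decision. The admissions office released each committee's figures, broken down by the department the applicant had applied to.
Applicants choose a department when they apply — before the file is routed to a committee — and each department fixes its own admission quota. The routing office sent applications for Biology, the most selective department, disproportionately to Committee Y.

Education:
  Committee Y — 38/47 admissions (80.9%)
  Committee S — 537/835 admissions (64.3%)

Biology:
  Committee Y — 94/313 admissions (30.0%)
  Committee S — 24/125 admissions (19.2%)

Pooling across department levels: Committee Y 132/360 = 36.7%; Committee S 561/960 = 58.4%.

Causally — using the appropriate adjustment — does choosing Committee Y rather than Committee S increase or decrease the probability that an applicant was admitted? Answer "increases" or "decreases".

increases

Since department is a pre-existing factor (not a product of the review committee) and it affects the outcome on its own, it is a confounder. The stratified rates, not the pooled rate, identify the causal effect.
Within each level — Education: 80.9% vs 64.3%; Biology: 30.0% vs 19.2% — Committee Y is higher every time.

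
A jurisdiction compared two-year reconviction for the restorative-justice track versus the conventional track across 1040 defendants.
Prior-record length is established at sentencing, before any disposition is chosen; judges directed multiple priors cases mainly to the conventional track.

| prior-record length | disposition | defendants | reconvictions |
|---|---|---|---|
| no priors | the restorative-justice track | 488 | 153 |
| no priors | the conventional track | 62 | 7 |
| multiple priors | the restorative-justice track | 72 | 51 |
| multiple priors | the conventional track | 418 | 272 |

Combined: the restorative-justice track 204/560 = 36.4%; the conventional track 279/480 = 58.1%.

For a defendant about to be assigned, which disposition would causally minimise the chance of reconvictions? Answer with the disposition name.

Here prior-record length is a common cause — it drives both which disposition a case falls under and the outcome. The crude comparison mixes populations; the stratum-specific rates are the causally relevant ones.
Within each level — no priors: 31.4% vs 11.3%; multiple priors: 70.8% vs 65.1% — the conventional track is lower every time.

the conventional track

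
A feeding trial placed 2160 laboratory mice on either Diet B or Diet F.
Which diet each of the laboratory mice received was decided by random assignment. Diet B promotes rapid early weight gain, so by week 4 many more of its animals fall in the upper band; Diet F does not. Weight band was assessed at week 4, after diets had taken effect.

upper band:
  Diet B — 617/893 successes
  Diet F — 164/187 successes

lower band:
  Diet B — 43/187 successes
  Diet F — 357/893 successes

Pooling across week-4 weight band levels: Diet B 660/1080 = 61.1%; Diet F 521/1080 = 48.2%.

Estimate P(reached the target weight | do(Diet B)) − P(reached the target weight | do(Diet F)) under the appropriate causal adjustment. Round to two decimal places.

The week-4 weight band-specific comparison favours Diet F throughout, but the pooled figures favour Diet B. The question is whether to condition on week-4 weight band.
Stratifying would compare diets among laboratory mice the diets themselves sorted into week-4 weight band groups — a form of selection on an intermediate. The unconditioned pooled rates give the total causal effect.
The causal difference is the pooled difference: 0.611 − 0.482 = +0.129.

+0.13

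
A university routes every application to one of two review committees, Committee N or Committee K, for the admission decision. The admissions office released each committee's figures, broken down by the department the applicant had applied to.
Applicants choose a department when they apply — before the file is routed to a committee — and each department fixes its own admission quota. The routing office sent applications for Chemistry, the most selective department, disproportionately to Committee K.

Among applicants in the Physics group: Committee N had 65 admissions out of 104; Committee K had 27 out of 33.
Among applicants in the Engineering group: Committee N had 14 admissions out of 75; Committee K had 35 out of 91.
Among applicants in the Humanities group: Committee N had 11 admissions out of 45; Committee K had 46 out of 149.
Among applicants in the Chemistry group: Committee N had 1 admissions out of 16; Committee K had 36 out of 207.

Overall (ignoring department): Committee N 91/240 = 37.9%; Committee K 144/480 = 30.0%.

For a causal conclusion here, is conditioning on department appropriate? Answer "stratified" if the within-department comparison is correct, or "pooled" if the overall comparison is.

Here department is a common cause — it drives both which review committee a case falls under and the outcome. The crude comparison mixes populations; the stratum-specific rates are the causally relevant ones.
Within each level — Physics: 62.5% vs 81.8%; Engineering: 18.7% vs 38.5%; Humanities: 24.4% vs 30.9%; Chemistry: 6.2% vs 17.4% — Committee K is higher every time.

stratified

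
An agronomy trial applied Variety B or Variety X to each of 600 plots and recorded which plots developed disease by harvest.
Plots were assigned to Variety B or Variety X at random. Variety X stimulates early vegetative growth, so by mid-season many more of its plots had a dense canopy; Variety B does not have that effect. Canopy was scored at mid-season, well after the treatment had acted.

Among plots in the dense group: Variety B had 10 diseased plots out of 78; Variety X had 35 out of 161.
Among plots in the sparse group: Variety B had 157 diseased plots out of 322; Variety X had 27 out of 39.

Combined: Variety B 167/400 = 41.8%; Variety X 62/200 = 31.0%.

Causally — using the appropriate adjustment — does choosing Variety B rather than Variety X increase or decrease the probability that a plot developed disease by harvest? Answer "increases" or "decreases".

Because the variety influences mid-season canopy, mid-season canopy is a post-treatment mediator, not a confounder. Stratifying on it would bias the estimate; the causal effect is the crude pooled difference.
Pooled: Variety B 41.8% vs Variety X 31.0%; Variety X is lower overall.

increases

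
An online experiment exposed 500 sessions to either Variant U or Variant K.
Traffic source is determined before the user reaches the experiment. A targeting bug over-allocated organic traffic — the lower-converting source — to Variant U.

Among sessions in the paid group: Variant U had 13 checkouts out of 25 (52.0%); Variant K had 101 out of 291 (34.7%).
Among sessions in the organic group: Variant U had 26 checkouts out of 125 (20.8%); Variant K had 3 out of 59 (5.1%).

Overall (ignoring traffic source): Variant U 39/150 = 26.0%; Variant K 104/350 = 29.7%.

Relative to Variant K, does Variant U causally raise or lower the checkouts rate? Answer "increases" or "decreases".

Variant U is higher inside every traffic source stratum but Variant K is higher in aggregate. Whether to stratify depends on how traffic source relates to the variant.
The imbalance in traffic source arose from how sessions were allocated, not from anything the variant did; and traffic source independently affects the outcome. The pooled gap is confounded — condition on traffic source.
Within each level — paid: 52.0% vs 34.7%; organic: 20.8% vs 5.1% — Variant U is higher every time.

increases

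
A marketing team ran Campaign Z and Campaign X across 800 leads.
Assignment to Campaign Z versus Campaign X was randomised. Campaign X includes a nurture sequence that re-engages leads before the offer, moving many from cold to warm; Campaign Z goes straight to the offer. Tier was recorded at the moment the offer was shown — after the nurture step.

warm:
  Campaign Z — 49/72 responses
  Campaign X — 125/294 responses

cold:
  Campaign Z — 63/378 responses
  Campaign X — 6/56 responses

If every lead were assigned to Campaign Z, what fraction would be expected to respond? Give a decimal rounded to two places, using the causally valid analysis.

0.25

Within every engagement tier level Campaign Z has the higher rate, yet pooled Campaign X does — Simpson's reversal.
Stratifying would compare campaigns among leads the campaigns themselves sorted into engagement tier groups — a form of selection on an intermediate. The unconditioned pooled rates give the total causal effect.
So P(outcome | do(Campaign Z)) is just the pooled rate for Campaign Z: 112/450 = 0.249.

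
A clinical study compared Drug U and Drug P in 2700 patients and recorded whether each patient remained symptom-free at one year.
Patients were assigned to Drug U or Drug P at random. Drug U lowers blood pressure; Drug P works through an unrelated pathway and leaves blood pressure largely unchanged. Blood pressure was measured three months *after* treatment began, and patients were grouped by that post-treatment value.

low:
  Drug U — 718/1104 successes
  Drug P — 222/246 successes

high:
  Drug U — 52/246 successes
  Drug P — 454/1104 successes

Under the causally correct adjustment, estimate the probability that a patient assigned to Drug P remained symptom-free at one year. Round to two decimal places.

Because the drug influences blood pressure, blood pressure is a post-treatment mediator, not a confounder. Stratifying on it would bias the estimate; the causal effect is the crude pooled difference.
So P(outcome | do(Drug P)) is just the pooled rate for Drug P: 676/1350 = 0.501.

0.50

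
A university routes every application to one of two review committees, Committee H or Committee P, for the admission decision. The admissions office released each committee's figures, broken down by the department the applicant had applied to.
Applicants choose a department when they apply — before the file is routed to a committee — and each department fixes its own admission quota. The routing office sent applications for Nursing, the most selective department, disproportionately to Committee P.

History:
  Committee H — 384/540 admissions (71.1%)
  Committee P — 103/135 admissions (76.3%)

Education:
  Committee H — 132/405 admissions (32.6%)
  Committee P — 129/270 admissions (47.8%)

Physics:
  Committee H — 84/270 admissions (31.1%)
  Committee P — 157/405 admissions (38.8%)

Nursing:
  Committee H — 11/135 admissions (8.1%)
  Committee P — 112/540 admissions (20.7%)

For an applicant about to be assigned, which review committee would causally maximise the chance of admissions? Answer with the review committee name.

Committee P

Nothing the review committee does changes department; the imbalance is an allocation artefact. With department also predicting the outcome, the pooled figure is confounded, and the within-stratum comparison is the causal one.
Within each level — History: 71.1% vs 76.3%; Education: 32.6% vs 47.8%; Physics: 31.1% vs 38.8%; Nursing: 8.1% vs 20.7% — Committee P is higher every time.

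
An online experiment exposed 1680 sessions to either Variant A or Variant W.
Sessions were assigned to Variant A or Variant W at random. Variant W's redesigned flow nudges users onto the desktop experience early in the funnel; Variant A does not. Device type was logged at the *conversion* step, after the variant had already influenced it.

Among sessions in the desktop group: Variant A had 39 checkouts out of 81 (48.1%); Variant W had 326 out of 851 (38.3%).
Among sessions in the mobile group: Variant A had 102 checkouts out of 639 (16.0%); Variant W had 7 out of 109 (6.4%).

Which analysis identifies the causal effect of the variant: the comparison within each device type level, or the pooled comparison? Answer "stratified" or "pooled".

Because the variant influences device type, device type is a post-treatment mediator, not a confounder. Stratifying on it would bias the estimate; the causal effect is the crude pooled difference.
Pooled: Variant A 19.6% vs Variant W 34.7%; Variant W is higher overall.

pooled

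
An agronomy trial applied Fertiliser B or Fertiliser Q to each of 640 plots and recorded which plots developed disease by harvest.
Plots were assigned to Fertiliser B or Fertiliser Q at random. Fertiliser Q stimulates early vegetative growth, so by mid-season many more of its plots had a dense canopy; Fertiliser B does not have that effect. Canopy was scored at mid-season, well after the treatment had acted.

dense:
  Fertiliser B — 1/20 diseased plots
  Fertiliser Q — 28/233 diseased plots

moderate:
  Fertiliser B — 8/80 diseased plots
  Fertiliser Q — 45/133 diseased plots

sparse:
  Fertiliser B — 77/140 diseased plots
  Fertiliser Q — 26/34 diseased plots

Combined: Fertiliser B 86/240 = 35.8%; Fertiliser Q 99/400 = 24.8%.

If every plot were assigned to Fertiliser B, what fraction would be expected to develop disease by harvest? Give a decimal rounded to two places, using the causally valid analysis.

Stratifying would compare fertilisers among plots the fertilisers themselves sorted into mid-season canopy groups — a form of selection on an intermediate. The unconditioned pooled rates give the total causal effect.
So P(outcome | do(Fertiliser B)) is just the pooled rate for Fertiliser B: 86/240 = 0.358.

0.36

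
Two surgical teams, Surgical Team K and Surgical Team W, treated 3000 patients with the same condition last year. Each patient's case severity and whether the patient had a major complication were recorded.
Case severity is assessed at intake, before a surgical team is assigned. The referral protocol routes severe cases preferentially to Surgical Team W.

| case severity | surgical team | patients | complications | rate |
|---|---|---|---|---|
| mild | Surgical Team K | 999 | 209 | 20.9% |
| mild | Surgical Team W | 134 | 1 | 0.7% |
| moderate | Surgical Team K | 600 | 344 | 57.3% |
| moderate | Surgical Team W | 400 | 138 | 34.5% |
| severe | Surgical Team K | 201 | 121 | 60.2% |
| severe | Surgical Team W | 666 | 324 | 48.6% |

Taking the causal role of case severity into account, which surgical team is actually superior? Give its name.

Surgical Team W

Since case severity is a pre-existing factor (not a product of the surgical team) and it affects the outcome on its own, it is a confounder. The stratified rates, not the pooled rate, identify the causal effect.
Within each level — mild: 20.9% vs 0.7%; moderate: 57.3% vs 34.5%; severe: 60.2% vs 48.6% — Surgical Team W is lower every time.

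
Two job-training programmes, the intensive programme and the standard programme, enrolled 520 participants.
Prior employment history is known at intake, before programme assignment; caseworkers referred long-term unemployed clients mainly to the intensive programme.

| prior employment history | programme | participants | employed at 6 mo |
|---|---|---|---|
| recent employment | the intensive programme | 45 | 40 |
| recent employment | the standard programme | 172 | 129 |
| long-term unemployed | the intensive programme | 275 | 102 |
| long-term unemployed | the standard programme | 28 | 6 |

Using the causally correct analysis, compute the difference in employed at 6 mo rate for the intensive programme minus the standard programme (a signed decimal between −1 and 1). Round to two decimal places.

+0.15

the intensive programme is higher inside every prior employment history stratum but the standard programme is higher in aggregate. Whether to stratify depends on how prior employment history relates to the programme.
Prior employment history is set before the programme has any effect — it is not caused by the programme — and it independently drives the outcome. That makes it a confounder, so the causal comparison is within prior employment history levels.
Adjusting over the population distribution of prior employment history: 0.417·(0.889−0.750) + 0.583·(0.371−0.214) = +0.149.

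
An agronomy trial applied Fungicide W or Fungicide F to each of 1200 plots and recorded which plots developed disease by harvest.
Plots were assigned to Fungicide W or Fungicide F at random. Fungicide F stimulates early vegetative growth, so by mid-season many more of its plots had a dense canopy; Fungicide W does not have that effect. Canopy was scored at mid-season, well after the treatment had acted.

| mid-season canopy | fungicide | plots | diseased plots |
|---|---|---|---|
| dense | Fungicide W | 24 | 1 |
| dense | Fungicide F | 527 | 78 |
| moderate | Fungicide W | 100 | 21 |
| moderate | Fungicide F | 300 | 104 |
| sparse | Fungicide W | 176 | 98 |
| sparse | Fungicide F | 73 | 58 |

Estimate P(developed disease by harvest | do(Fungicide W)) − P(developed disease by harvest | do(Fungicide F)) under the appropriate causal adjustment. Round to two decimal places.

Mid-season canopy here is a post-treatment variable shaped by the fungicide; conditioning on it would introduce bias rather than remove it. The overall comparison is the causal one.
The causal difference is the pooled difference: 0.400 − 0.267 = +0.133.

+0.13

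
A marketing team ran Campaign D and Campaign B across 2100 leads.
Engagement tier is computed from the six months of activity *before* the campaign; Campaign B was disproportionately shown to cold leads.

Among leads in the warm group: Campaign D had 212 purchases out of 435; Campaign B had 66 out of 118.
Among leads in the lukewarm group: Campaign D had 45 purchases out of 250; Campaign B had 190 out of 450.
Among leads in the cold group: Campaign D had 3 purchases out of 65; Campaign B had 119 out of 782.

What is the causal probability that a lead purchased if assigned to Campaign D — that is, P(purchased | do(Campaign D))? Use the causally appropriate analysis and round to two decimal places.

Nothing the campaign does changes engagement tier; the imbalance is an allocation artefact. With engagement tier also predicting the outcome, the pooled figure is confounded, and the within-stratum comparison is the causal one.
Standardising Campaign D to the population engagement tier mix: 0.263·212/435 + 0.333·45/250 + 0.403·3/65 = 0.207.

0.21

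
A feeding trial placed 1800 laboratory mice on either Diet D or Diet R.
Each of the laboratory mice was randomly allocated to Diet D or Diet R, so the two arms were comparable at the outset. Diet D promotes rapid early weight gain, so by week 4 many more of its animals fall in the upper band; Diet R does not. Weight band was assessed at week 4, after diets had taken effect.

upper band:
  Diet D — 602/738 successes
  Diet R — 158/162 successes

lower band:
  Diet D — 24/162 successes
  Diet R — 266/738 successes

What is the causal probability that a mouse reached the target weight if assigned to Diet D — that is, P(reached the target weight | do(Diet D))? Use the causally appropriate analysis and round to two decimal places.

Diet R is higher inside every week-4 weight band stratum but Diet D is higher in aggregate. Whether to stratify depends on how week-4 weight band relates to the diet.
Week-4 weight band here is a post-treatment variable shaped by the diet; conditioning on it would introduce bias rather than remove it. The overall comparison is the causal one.
So P(outcome | do(Diet D)) is just the pooled rate for Diet D: 626/900 = 0.696.

0.70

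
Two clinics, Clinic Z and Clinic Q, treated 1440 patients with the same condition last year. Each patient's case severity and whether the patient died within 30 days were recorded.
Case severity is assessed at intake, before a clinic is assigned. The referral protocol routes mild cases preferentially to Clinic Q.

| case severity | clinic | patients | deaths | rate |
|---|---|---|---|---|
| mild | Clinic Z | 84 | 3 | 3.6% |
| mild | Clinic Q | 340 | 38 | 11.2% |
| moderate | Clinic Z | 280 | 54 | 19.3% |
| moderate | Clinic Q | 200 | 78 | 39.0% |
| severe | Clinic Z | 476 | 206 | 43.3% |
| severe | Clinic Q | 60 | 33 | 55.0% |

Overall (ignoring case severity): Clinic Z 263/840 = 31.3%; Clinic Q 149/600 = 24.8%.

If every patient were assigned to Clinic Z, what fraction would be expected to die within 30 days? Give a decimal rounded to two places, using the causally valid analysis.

Clinic Z is lower inside every case severity stratum but Clinic Q is lower in aggregate. Whether to stratify depends on how case severity relates to the clinic.
Here case severity is a common cause — it drives both which clinic a case falls under and the outcome. The crude comparison mixes populations; the stratum-specific rates are the causally relevant ones.
Standardising Clinic Z to the population case severity mix: 0.294·3/84 + 0.333·54/280 + 0.372·206/476 = 0.236.

0.24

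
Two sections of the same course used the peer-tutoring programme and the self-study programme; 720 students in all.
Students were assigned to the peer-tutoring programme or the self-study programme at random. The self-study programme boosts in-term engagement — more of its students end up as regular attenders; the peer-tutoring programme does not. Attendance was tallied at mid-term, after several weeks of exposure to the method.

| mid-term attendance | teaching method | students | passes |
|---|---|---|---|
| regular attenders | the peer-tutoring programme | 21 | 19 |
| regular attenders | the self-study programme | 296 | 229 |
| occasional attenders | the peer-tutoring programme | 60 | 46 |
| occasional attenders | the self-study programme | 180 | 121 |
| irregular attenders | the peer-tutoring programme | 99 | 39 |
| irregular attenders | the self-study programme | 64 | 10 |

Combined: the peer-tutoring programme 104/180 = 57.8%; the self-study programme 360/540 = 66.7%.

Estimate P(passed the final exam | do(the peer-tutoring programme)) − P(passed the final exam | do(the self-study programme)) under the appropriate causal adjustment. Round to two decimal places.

Stratifying would compare teaching methods among students the teaching methods themselves sorted into mid-term attendance groups — a form of selection on an intermediate. The unconditioned pooled rates give the total causal effect.
The causal difference is the pooled difference: 0.578 − 0.667 = -0.089.

-0.09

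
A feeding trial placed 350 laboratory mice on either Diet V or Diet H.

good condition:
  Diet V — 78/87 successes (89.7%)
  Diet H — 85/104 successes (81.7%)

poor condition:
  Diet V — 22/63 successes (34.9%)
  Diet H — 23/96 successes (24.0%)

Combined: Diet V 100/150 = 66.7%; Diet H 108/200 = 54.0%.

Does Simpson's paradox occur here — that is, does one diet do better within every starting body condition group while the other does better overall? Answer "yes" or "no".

no

Within each starting body condition level (good condition 89.7% vs 81.7%; poor condition 34.9% vs 24.0%), Diet V has the higher rate every time. Pooled: 66.7% vs 54.0% — Diet V has the higher rate overall. They agree.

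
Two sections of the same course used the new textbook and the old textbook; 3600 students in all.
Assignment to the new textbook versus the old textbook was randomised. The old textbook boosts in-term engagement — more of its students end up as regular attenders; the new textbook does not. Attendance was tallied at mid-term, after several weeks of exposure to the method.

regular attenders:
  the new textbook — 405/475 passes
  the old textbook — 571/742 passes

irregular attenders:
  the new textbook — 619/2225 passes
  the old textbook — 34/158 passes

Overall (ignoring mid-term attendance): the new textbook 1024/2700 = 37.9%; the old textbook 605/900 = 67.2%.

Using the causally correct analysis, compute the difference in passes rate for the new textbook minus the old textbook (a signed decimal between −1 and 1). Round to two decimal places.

The stratified and pooled comparisons disagree (the new textbook wins within each mid-term attendance; the old textbook wins overall), so the answer turns on the causal role of mid-term attendance.
Because the teaching method influences mid-term attendance, mid-term attendance is a post-treatment mediator, not a confounder. Stratifying on it would bias the estimate; the causal effect is the crude pooled difference.
The causal difference is the pooled difference: 0.379 − 0.672 = -0.293.

-0.29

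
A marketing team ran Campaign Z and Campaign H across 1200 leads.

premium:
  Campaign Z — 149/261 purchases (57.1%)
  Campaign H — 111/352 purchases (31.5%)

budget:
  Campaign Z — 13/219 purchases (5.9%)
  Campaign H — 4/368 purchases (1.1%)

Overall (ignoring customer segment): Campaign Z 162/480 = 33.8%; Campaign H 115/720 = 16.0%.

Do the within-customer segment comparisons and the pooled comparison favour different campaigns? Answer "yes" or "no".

Within each customer segment level (premium 57.1% vs 31.5%; budget 5.9% vs 1.1%), Campaign Z has the higher rate every time. Pooled: 33.8% vs 16.0% — Campaign Z has the higher rate overall. They agree.

no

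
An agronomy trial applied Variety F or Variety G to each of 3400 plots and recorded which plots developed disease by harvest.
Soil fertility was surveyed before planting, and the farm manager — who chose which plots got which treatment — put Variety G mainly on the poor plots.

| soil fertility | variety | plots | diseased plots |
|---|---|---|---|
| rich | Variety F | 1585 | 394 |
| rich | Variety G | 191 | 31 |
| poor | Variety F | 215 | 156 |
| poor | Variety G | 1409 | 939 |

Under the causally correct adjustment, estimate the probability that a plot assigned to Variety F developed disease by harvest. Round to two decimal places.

0.48

Since soil fertility is a pre-existing factor (not a product of the variety) and it affects the outcome on its own, it is a confounder. The stratified rates, not the pooled rate, identify the causal effect.
Standardising Variety F to the population soil fertility mix: 0.522·394/1585 + 0.478·156/215 = 0.476.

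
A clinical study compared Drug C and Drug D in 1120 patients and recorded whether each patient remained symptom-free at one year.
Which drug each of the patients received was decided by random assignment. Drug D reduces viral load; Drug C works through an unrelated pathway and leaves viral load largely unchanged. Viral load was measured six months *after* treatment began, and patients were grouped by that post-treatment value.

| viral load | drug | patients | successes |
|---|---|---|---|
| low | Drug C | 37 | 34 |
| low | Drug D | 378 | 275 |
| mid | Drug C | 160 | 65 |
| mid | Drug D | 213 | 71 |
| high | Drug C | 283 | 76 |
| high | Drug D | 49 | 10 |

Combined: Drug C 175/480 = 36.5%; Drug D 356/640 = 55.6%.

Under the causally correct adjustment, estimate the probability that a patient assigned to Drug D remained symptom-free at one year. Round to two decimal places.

Stratifying would compare drugs among patients the drugs themselves sorted into viral load groups — a form of selection on an intermediate. The unconditioned pooled rates give the total causal effect.
So P(outcome | do(Drug D)) is just the pooled rate for Drug D: 356/640 = 0.556.

0.56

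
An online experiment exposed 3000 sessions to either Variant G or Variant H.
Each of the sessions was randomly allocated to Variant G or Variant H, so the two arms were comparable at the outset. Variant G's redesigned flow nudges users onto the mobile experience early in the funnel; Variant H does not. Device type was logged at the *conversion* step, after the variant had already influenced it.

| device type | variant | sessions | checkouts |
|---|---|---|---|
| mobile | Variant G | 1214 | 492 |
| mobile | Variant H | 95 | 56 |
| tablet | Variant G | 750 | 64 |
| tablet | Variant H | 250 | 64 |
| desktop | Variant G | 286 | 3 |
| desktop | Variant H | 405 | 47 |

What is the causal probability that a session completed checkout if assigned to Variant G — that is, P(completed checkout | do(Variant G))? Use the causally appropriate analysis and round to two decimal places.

0.25

Device type is recorded after the variant and is itself shifted by it — it sits on the causal path from variant to outcome. Conditioning on a mediator would strip out part of the effect we want; the pooled comparison gives the total causal effect.
So P(outcome | do(Variant G)) is just the pooled rate for Variant G: 559/2250 = 0.248.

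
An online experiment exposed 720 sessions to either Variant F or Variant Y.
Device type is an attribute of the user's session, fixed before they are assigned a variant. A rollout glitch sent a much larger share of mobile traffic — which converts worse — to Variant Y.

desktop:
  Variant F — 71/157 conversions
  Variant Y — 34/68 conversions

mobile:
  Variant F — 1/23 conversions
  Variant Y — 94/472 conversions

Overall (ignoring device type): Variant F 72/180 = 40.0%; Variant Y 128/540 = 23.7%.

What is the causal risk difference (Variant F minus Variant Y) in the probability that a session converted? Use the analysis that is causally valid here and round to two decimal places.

The stratified and pooled comparisons disagree (Variant Y wins within each device type; Variant F wins overall), so the answer turns on the causal role of device type.
Device type differs across variants for reasons unrelated to any effect of the variant itself, and it separately predicts the outcome — a classic confounder. We must compare within device type levels.
Adjusting over the population distribution of device type: 0.312·(0.452−0.500) + 0.688·(0.043−0.199) = -0.122.

-0.12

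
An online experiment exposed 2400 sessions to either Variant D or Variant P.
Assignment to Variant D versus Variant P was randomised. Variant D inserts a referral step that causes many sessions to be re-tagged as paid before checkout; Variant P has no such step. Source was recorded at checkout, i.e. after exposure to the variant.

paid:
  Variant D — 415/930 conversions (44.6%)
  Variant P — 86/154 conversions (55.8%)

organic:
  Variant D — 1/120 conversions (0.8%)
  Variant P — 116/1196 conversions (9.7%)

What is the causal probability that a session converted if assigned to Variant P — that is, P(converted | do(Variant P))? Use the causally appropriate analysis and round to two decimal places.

0.15

Traffic source is downstream of the variant. One should not condition on a consequence of treatment, so the overall rates are the right comparison.
So P(outcome | do(Variant P)) is just the pooled rate for Variant P: 202/1350 = 0.150.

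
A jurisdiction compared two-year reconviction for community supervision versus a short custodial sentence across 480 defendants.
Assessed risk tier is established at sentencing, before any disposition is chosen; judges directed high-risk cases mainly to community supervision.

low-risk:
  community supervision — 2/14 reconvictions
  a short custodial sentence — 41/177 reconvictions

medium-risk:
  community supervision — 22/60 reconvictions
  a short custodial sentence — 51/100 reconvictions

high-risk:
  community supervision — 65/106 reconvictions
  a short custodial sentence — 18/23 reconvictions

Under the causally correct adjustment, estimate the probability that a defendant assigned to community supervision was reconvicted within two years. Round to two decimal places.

0.34

Within every assessed risk tier level community supervision has the lower rate, yet pooled a short custodial sentence does — Simpson's reversal.
Here assessed risk tier is a common cause — it drives both which disposition a case falls under and the outcome. The crude comparison mixes populations; the stratum-specific rates are the causally relevant ones.
Standardising community supervision to the population assessed risk tier mix: 0.398·2/14 + 0.333·22/60 + 0.269·65/106 = 0.344.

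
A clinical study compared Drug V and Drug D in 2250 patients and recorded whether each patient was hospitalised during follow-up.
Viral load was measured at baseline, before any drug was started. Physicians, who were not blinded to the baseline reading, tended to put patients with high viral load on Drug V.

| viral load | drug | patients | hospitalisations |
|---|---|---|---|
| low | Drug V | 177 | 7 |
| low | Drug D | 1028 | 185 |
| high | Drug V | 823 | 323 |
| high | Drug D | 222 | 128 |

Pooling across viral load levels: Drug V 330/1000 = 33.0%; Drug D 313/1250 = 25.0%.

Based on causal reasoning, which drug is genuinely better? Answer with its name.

The viral load-specific comparison favours Drug V throughout, but the pooled figures favour Drug D. The question is whether to condition on viral load.
Here viral load is a common cause — it drives both which drug a case falls under and the outcome. The crude comparison mixes populations; the stratum-specific rates are the causally relevant ones.
Within each level — low: 4.0% vs 18.0%; high: 39.2% vs 57.7% — Drug V is lower every time.

Drug V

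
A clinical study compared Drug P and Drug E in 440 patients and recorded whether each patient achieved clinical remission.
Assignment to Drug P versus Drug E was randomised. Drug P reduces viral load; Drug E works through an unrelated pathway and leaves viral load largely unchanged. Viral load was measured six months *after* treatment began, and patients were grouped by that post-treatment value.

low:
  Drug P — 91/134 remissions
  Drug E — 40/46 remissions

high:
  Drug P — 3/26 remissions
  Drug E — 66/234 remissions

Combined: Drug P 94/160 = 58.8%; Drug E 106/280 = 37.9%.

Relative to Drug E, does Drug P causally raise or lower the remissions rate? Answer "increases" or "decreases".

increases

The stratified and pooled comparisons disagree (Drug E wins within each viral load; Drug P wins overall), so the answer turns on the causal role of viral load.
Viral load is downstream of the drug. One should not condition on a consequence of treatment, so the overall rates are the right comparison.
Pooled: Drug P 58.8% vs Drug E 37.9%; Drug P is higher overall.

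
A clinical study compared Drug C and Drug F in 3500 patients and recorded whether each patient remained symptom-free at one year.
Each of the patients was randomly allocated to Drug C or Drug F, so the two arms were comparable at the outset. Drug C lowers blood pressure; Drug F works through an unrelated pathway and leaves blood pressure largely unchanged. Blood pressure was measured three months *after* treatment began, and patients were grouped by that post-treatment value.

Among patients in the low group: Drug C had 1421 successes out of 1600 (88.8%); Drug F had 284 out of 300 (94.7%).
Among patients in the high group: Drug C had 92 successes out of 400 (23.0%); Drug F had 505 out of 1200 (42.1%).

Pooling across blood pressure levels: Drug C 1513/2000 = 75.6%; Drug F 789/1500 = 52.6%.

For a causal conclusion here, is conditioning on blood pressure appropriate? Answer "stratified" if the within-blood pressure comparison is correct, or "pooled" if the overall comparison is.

Blood pressure lies on the pathway drug → blood pressure → outcome, so adjusting for it blocks the indirect effect. For the total causal effect of drug, use the unadjusted pooled rates.
Pooled: Drug C 75.6% vs Drug F 52.6%; Drug C is higher overall.

pooled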